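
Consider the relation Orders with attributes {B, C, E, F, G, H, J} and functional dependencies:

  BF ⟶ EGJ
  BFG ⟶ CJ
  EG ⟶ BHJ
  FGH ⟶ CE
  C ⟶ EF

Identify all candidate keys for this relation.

BC, BF, CG, EFG, FGH

{B, C}⁺: C→EF adds E, F; BF→EGJ adds G, J; EG→BHJ adds H → {B, C, E, F, G, H, J}. Minimal: {C}⁺ = {C, E, F}; {B}⁺ = {B} — none reach the full schema.
{B, F}⁺: BF→EGJ adds E, G, J; BFG→CJ adds C; EG→BHJ adds H → {B, C, E, F, G, H, J}. Minimal: {F}⁺ = {F}; {B}⁺ = {B} — none reach the full schema.
{C, G}⁺: C→EF adds E, F; EG→BHJ adds B, H, J → {B, C, E, F, G, H, J}. Minimal: {G}⁺ = {G}; {C}⁺ = {C, E, F} — none reach the full schema.
{E, F, G}⁺: EG→BHJ adds B, H, J; FGH→CE adds C → {B, C, E, F, G, H, J}. Minimal: {F, G}⁺ = {F, G}; {E, G}⁺ = {B, E, G, H, J}; {E, F}⁺ = {E, F} — none reach the full schema.
{F, G, H}⁺: FGH→CE adds C, E; EG→BHJ adds B, J → {B, C, E, F, G, H, J}. Minimal: {G, H}⁺ = {G, H}; {F, H}⁺ = {F, H}; {F, G}⁺ = {F, G} — none reach the full schema.
Any other superkey contains one of these as a subset, so there are no further candidate keys.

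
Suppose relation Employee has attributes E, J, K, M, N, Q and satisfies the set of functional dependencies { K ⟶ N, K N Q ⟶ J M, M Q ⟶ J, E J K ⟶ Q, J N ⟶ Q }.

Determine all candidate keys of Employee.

(E, J, K), (E, K, Q)

Attributes E, K never appear on any right-hand side, so every candidate key must contain {E, K}.
{E, K}⁺ = {E, K, N}, which is not all of the schema, so we must add further attributes.
{E, J, K}⁺: K→N adds N; EJK→Q adds Q; KNQ→JM adds M → {E, J, K, M, N, Q}.
{E, K, Q}⁺: K→N adds N; KNQ→JM adds J, M → {E, J, K, M, N, Q}.
Any other superkey contains one of these as a subset, so there are no further candidate keys.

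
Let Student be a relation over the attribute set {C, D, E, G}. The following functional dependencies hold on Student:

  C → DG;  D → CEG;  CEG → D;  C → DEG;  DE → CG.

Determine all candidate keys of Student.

{C}, {D}

{C}⁺: C→DG adds D, G; D→CEG adds E → {C, D, E, G}.
{D}⁺: D→CEG adds C, E, G → {C, D, E, G}.
Any other superkey contains one of these as a subset, so there are no further candidate keys.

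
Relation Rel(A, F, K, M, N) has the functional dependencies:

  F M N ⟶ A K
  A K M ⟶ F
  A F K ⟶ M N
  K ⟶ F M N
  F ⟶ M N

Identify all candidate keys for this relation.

(F); (K)

{F}⁺: F→MN adds M, N; FMN→AK adds A, K → {A, F, K, M, N}.
{K}⁺: K→FMN adds F, M, N; FMN→AK adds A → {A, F, K, M, N}.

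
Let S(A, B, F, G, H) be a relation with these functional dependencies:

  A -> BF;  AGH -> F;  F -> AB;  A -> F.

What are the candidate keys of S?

Attributes G, H never appear on any right-hand side, so every candidate key must contain {G, H}.
{G, H}⁺ = {G, H}, which is not all of the schema, so we must add further attributes.
{A, G, H}⁺: A→BF adds B, F → {A, B, F, G, H}. Minimal: {G, H}⁺ = {G, H}; {A, H}⁺ = {A, B, F, H}; {A, G}⁺ = {A, B, F, G} — none reach the full schema.
{F, G, H}⁺: F→AB adds A, B → {A, B, F, G, H}. Minimal: {G, H}⁺ = {G, H}; {F, H}⁺ = {A, B, F, H}; {F, G}⁺ = {A, B, F, G} — none reach the full schema.
Any other superkey contains one of these as a subset, so there are no further candidate keys.

(A, G, H); (F, G, H)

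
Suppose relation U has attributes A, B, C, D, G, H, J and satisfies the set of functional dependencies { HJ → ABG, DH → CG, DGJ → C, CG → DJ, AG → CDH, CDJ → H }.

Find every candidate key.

{A, G}; {C, G}; {D, H}; {H, J}; {C, D, J}; {D, G, J}

{A, G}⁺: AG→CDH adds C, D, H; CG→DJ adds J; HJ→ABG adds B → {A, B, C, D, G, H, J}.
{C, G}⁺: CG→DJ adds D, J; CDJ→H adds H; HJ→ABG adds A, B → {A, B, C, D, G, H, J}.
{D, H}⁺: DH→CG adds C, G; CG→DJ adds J; HJ→ABG adds A, B → {A, B, C, D, G, H, J}.
{H, J}⁺: HJ→ABG adds A, B, G; AG→CDH adds C, D → {A, B, C, D, G, H, J}.
{C, D, J}⁺: CDJ→H adds H; HJ→ABG adds A, B, G → {A, B, C, D, G, H, J}.
{D, G, J}⁺: DGJ→C adds C; CDJ→H adds H; HJ→ABG adds A, B → {A, B, C, D, G, H, J}.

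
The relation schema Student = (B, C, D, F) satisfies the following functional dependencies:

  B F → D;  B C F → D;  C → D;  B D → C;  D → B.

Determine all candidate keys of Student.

{B, F}, {C, F}, {D, F}

Attribute F never appears on the right-hand side of any dependency, so F must belong to every candidate key.
{F}⁺ = {F}, which is not all of the schema, so we must add further attributes.
{B, F}⁺: BF→D adds D; BD→C adds C → {B, C, D, F}.
{C, F}⁺: C→D adds D; D→B adds B → {B, C, D, F}.
{D, F}⁺: D→B adds B; BD→C adds C → {B, C, D, F}.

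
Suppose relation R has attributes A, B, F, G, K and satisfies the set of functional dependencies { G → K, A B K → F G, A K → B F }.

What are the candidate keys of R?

{A, G}⁺: G→K adds K; AK→BF adds B, F → {A, B, F, G, K}.
{A, K}⁺: AK→BF adds B, F; ABK→FG adds G → {A, B, F, G, K}.

AG; AK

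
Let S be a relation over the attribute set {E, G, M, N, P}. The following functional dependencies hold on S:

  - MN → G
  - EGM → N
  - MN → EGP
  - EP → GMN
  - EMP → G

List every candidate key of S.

(E, P), (M, N), (E, G, M)

{E, P}⁺: EP→GMN adds G, M, N → {E, G, M, N, P}. Minimal: {P}⁺ = {P}; {E}⁺ = {E} — none reach the full schema.
{M, N}⁺: MN→G adds G; MN→EGP adds E, P → {E, G, M, N, P}. Minimal: {N}⁺ = {N}; {M}⁺ = {M} — none reach the full schema.
{E, G, M}⁺: EGM→N adds N; MN→EGP adds P → {E, G, M, N, P}. Minimal: {G, M}⁺ = {G, M}; {E, M}⁺ = {E, M}; {E, G}⁺ = {E, G} — none reach the full schema.
Any other superkey contains one of these as a subset, so there are no further candidate keys.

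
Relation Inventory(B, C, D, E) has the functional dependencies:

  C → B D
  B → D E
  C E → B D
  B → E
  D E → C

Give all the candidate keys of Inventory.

{B}, {C}, {D, E}

{B}⁺: B→DE adds D, E; DE→C adds C → {B, C, D, E}.
{C}⁺: C→BD adds B, D; B→DE adds E → {B, C, D, E}.
{D, E}⁺: DE→C adds C; C→BD adds B → {B, C, D, E}. Minimal: {E}⁺ = {E}; {D}⁺ = {D} — none reach the full schema.
Any other superkey contains one of these as a subset, so there are no further candidate keys.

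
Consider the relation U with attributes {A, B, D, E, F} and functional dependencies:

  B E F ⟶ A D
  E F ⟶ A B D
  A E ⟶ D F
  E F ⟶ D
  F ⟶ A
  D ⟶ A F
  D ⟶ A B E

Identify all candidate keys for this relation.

(D), (A, E), (E, F)

{D}⁺: D→AF adds A, F; D→ABE adds B, E → {A, B, D, E, F}.
{A, E}⁺: AE→DF adds D, F; D→ABE adds B → {A, B, D, E, F}. Minimal: {E}⁺ = {E}; {A}⁺ = {A} — none reach the full schema.
{E, F}⁺: EF→ABD adds A, B, D → {A, B, D, E, F}. Minimal: {F}⁺ = {A, F}; {E}⁺ = {E} — none reach the full schema.
Any other superkey contains one of these as a subset, so there are no further candidate keys.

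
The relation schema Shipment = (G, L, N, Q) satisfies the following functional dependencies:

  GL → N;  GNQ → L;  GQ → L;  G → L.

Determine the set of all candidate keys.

Attributes G, Q never appear on any right-hand side, so every candidate key must contain {G, Q}.
{G, Q}⁺ = {G, L, N, Q}, which is all of the schema, so {G, Q} is the only candidate key.

{G, Q}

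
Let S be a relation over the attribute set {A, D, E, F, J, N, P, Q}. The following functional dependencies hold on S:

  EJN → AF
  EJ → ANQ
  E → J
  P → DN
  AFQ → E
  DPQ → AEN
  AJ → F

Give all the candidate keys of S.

EP, PQ

{E, P}⁺: E→J adds J; P→DN adds D, N; EJN→AF adds A, F; EJ→ANQ adds Q → {A, D, E, F, J, N, P, Q}. Minimal: {P}⁺ = {D, N, P}; {E}⁺ = {A, E, F, J, N, Q} — none reach the full schema.
{P, Q}⁺: P→DN adds D, N; DPQ→AEN adds A, E; E→J adds J; AJ→F adds F → {A, D, E, F, J, N, P, Q}. Minimal: {Q}⁺ = {Q}; {P}⁺ = {D, N, P} — none reach the full schema.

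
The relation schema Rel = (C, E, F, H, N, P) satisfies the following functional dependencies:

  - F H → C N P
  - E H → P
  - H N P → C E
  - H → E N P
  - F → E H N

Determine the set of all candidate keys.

{F}

Attribute F never appears on the right-hand side of any dependency, so F must belong to every candidate key.
{F}⁺ = {C, E, F, H, N, P}, which is all of the schema, so {F} is the only candidate key.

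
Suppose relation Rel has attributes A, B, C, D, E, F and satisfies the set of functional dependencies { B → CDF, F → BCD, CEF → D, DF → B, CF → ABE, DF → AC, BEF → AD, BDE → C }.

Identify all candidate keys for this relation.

{B}⁺: B→CDF adds C, D, F; CF→ABE adds A, E → {A, B, C, D, E, F}.
{F}⁺: F→BCD adds B, C, D; CF→ABE adds A, E → {A, B, C, D, E, F}.

{B}, {F}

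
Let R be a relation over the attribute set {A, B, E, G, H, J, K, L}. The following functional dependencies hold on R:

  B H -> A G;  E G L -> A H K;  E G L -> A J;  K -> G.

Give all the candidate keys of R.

{B, E, G, L}, {B, E, H, L}, {B, E, K, L}

Attributes B, E, L never appear on any right-hand side, so every candidate key must contain {B, E, L}.
{B, E, L}⁺ = {B, E, L}, which is not all of the schema, so we must add further attributes.
{B, E, G, L}⁺: EGL→AHK adds A, H, K; EGL→AJ adds J → {A, B, E, G, H, J, K, L}. Minimal: {E, G, L}⁺ = {A, E, G, H, J, K, L}; {B, G, L}⁺ = {B, G, L}; {B, E, L}⁺ = {B, E, L}; … — none reach the full schema.
{B, E, H, L}⁺: BH→AG adds A, G; EGL→AHK adds K; EGL→AJ adds J → {A, B, E, G, H, J, K, L}. Minimal: {E, H, L}⁺ = {E, H, L}; {B, H, L}⁺ = {A, B, G, H, L}; {B, E, L}⁺ = {B, E, L}; … — none reach the full schema.
{B, E, K, L}⁺: K→G adds G; EGL→AHK adds A, H; EGL→AJ adds J → {A, B, E, G, H, J, K, L}. Minimal: {E, K, L}⁺ = {A, E, G, H, J, K, L}; {B, K, L}⁺ = {B, G, K, L}; {B, E, L}⁺ = {B, E, L}; … — none reach the full schema.
Any other superkey contains one of these as a subset, so there are no further candidate keys.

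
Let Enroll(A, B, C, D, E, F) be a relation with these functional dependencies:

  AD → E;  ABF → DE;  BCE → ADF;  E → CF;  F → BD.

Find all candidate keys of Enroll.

E, AD, AF

{E}⁺: E→CF adds C, F; F→BD adds B, D; BCE→ADF adds A → {A, B, C, D, E, F}.
{A, D}⁺: AD→E adds E; E→CF adds C, F; F→BD adds B → {A, B, C, D, E, F}. Minimal: {D}⁺ = {D}; {A}⁺ = {A} — none reach the full schema.
{A, F}⁺: F→BD adds B, D; AD→E adds E; E→CF adds C → {A, B, C, D, E, F}. Minimal: {F}⁺ = {B, D, F}; {A}⁺ = {A} — none reach the full schema.
Any other superkey contains one of these as a subset, so there are no further candidate keys.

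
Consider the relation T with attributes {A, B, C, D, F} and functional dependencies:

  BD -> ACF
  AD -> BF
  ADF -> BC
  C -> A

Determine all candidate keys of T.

{A, D}, {B, D}, {C, D}

Attribute D never appears on the right-hand side of any dependency, so D must belong to every candidate key.
{D}⁺ = {D}, which is not all of the schema, so we must add further attributes.
{A, D}⁺: AD→BF adds B, F; ADF→BC adds C → {A, B, C, D, F}. Minimal: {D}⁺ = {D}; {A}⁺ = {A} — none reach the full schema.
{B, D}⁺: BD→ACF adds A, C, F → {A, B, C, D, F}. Minimal: {D}⁺ = {D}; {B}⁺ = {B} — none reach the full schema.
{C, D}⁺: C→A adds A; AD→BF adds B, F → {A, B, C, D, F}. Minimal: {D}⁺ = {D}; {C}⁺ = {A, C} — none reach the full schema.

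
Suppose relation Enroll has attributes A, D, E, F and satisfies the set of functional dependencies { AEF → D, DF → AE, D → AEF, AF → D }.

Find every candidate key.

{D}⁺: D→AEF adds A, E, F → {A, D, E, F}.
{A, F}⁺: AF→D adds D; DF→AE adds E → {A, D, E, F}.
Any other superkey contains one of these as a subset, so there are no further candidate keys.

{D}, {A, F}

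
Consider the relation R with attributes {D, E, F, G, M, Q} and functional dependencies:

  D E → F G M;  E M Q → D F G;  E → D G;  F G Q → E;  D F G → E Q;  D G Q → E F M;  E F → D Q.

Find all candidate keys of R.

{E}⁺: E→DG adds D, G; DE→FGM adds F, M; DFG→EQ adds Q → {D, E, F, G, M, Q}.
{D, F, G}⁺: DFG→EQ adds E, Q; DGQ→EFM adds M → {D, E, F, G, M, Q}. Minimal: {F, G}⁺ = {F, G}; {D, G}⁺ = {D, G}; {D, F}⁺ = {D, F} — none reach the full schema.
{D, G, Q}⁺: DGQ→EFM adds E, F, M → {D, E, F, G, M, Q}. Minimal: {G, Q}⁺ = {G, Q}; {D, Q}⁺ = {D, Q}; {D, G}⁺ = {D, G} — none reach the full schema.
{F, G, Q}⁺: FGQ→E adds E; EF→DQ adds D; DE→FGM adds M → {D, E, F, G, M, Q}. Minimal: {G, Q}⁺ = {G, Q}; {F, Q}⁺ = {F, Q}; {F, G}⁺ = {F, G} — none reach the full schema.

E, DFG, DGQ, FGQ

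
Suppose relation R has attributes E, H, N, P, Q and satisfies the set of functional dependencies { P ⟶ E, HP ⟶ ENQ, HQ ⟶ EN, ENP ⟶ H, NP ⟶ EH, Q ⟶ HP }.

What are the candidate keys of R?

{Q}, {H, P}, {N, P}

{Q}⁺: Q→HP adds H, P; P→E adds E; HP→ENQ adds N → {E, H, N, P, Q}.
{H, P}⁺: P→E adds E; HP→ENQ adds N, Q → {E, H, N, P, Q}. Minimal: {P}⁺ = {E, P}; {H}⁺ = {H} — none reach the full schema.
{N, P}⁺: P→E adds E; ENP→H adds H; HP→ENQ adds Q → {E, H, N, P, Q}. Minimal: {P}⁺ = {E, P}; {N}⁺ = {N} — none reach the full schema.
Any other superkey contains one of these as a subset, so there are no further candidate keys.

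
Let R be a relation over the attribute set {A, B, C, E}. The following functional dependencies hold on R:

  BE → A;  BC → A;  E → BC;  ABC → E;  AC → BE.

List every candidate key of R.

E, AC, BC

{E}⁺: E→BC adds B, C; BE→A adds A → {A, B, C, E}.
{A, C}⁺: AC→BE adds B, E → {A, B, C, E}.
{B, C}⁺: BC→A adds A; ABC→E adds E → {A, B, C, E}.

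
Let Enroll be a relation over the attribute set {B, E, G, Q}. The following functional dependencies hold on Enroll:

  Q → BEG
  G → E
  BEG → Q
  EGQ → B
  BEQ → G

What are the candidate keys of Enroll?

{Q}; {B, G}

{Q}⁺: Q→BEG adds B, E, G → {B, E, G, Q}.
{B, G}⁺: G→E adds E; BEG→Q adds Q → {B, E, G, Q}. Minimal: {G}⁺ = {E, G}; {B}⁺ = {B} — none reach the full schema.
Any other superkey contains one of these as a subset, so there are no further candidate keys.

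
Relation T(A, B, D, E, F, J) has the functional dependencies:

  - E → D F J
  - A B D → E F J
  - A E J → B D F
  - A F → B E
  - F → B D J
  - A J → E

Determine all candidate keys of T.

{A, E}, {A, F}, {A, J}, {A, B, D}

{A, E}⁺: E→DFJ adds D, F, J; AEJ→BDF adds B → {A, B, D, E, F, J}.
{A, F}⁺: AF→BE adds B, E; F→BDJ adds D, J → {A, B, D, E, F, J}.
{A, J}⁺: AJ→E adds E; E→DFJ adds D, F; AEJ→BDF adds B → {A, B, D, E, F, J}.
{A, B, D}⁺: ABD→EFJ adds E, F, J → {A, B, D, E, F, J}.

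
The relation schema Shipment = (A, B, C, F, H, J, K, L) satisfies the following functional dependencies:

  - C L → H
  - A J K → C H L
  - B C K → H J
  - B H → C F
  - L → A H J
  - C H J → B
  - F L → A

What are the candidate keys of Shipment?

Attribute K never appears on the right-hand side of any dependency, so K must belong to every candidate key.
{K}⁺ = {K}, which is not all of the schema, so we must add further attributes.
{K, L}⁺: L→AHJ adds A, H, J; AJK→CHL adds C; CHJ→B adds B; BH→CF adds F → {A, B, C, F, H, J, K, L}. Minimal: {L}⁺ = {A, H, J, L}; {K}⁺ = {K} — none reach the full schema.
{A, J, K}⁺: AJK→CHL adds C, H, L; CHJ→B adds B; BH→CF adds F → {A, B, C, F, H, J, K, L}. Minimal: {J, K}⁺ = {J, K}; {A, K}⁺ = {A, K}; {A, J}⁺ = {A, J} — none reach the full schema.
{A, B, C, K}⁺: BCK→HJ adds H, J; BH→CF adds F; AJK→CHL adds L → {A, B, C, F, H, J, K, L}. Minimal: {B, C, K}⁺ = {B, C, F, H, J, K}; {A, C, K}⁺ = {A, C, K}; {A, B, K}⁺ = {A, B, K}; … — none reach the full schema.
{A, B, H, K}⁺: BH→CF adds C, F; BCK→HJ adds J; AJK→CHL adds L → {A, B, C, F, H, J, K, L}. Minimal: {B, H, K}⁺ = {B, C, F, H, J, K}; {A, H, K}⁺ = {A, H, K}; {A, B, K}⁺ = {A, B, K}; … — none reach the full schema.
Any other superkey contains one of these as a subset, so there are no further candidate keys.

{K, L}, {A, J, K}, {A, B, C, K}, {A, B, H, K}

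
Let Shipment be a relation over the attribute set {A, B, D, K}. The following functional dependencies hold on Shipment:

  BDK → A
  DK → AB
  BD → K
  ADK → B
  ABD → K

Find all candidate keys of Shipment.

Attribute D never appears on the right-hand side of any dependency, so D must belong to every candidate key.
{D}⁺ = {D}, which is not all of the schema, so we must add further attributes.
{B, D}⁺: BD→K adds K; BDK→A adds A → {A, B, D, K}. Minimal: {D}⁺ = {D}; {B}⁺ = {B} — none reach the full schema.
{D, K}⁺: DK→AB adds A, B → {A, B, D, K}. Minimal: {K}⁺ = {K}; {D}⁺ = {D} — none reach the full schema.
Any other superkey contains one of these as a subset, so there are no further candidate keys.

BD, DK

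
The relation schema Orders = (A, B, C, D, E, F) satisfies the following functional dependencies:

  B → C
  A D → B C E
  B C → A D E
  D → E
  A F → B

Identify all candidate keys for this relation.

{A, F}, {B, F}

Attribute F never appears on the right-hand side of any dependency, so F must belong to every candidate key.
{F}⁺ = {F}, which is not all of the schema, so we must add further attributes.
{A, F}⁺: AF→B adds B; B→C adds C; BC→ADE adds D, E → {A, B, C, D, E, F}. Minimal: {F}⁺ = {F}; {A}⁺ = {A} — none reach the full schema.
{B, F}⁺: B→C adds C; BC→ADE adds A, D, E → {A, B, C, D, E, F}. Minimal: {F}⁺ = {F}; {B}⁺ = {A, B, C, D, E} — none reach the full schema.
Any other superkey contains one of these as a subset, so there are no further candidate keys.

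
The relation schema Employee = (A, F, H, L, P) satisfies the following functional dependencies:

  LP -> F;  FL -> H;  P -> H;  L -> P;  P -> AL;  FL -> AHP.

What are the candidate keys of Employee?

{L}⁺: L→P adds P; P→AL adds A; LP→F adds F; FL→H adds H → {A, F, H, L, P}.
{P}⁺: P→H adds H; P→AL adds A, L; LP→F adds F → {A, F, H, L, P}.

(L), (P)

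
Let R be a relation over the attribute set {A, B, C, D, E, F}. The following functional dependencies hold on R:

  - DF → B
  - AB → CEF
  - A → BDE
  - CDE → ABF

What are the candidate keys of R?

{A}, {C, D, E}

{A}⁺: A→BDE adds B, D, E; AB→CEF adds C, F → {A, B, C, D, E, F}.
{C, D, E}⁺: CDE→ABF adds A, B, F → {A, B, C, D, E, F}. Minimal: {D, E}⁺ = {D, E}; {C, E}⁺ = {C, E}; {C, D}⁺ = {C, D} — none reach the full schema.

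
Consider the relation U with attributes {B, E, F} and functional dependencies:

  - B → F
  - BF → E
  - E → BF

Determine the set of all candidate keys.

{B}; {E}

{B}⁺: B→F adds F; BF→E adds E → {B, E, F}.
{E}⁺: E→BF adds B, F → {B, E, F}.
Any other superkey contains one of these as a subset, so there are no further candidate keys.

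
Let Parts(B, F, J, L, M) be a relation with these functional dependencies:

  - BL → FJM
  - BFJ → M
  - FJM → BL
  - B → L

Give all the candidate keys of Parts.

{B}⁺: B→L adds L; BL→FJM adds F, J, M → {B, F, J, L, M}.
{F, J, M}⁺: FJM→BL adds B, L → {B, F, J, L, M}. Minimal: {J, M}⁺ = {J, M}; {F, M}⁺ = {F, M}; {F, J}⁺ = {F, J} — none reach the full schema.

B, FJM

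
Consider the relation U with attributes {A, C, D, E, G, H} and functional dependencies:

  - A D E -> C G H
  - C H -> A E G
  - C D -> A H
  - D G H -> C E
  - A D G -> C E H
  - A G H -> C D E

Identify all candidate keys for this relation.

{C, D}⁺: CD→AH adds A, H; CH→AEG adds E, G → {A, C, D, E, G, H}. Minimal: {D}⁺ = {D}; {C}⁺ = {C} — none reach the full schema.
{C, H}⁺: CH→AEG adds A, E, G; AGH→CDE adds D → {A, C, D, E, G, H}. Minimal: {H}⁺ = {H}; {C}⁺ = {C} — none reach the full schema.
{A, D, E}⁺: ADE→CGH adds C, G, H → {A, C, D, E, G, H}. Minimal: {D, E}⁺ = {D, E}; {A, E}⁺ = {A, E}; {A, D}⁺ = {A, D} — none reach the full schema.
{A, D, G}⁺: ADG→CEH adds C, E, H → {A, C, D, E, G, H}. Minimal: {D, G}⁺ = {D, G}; {A, G}⁺ = {A, G}; {A, D}⁺ = {A, D} — none reach the full schema.
{A, G, H}⁺: AGH→CDE adds C, D, E → {A, C, D, E, G, H}. Minimal: {G, H}⁺ = {G, H}; {A, H}⁺ = {A, H}; {A, G}⁺ = {A, G} — none reach the full schema.
{D, G, H}⁺: DGH→CE adds C, E; CH→AEG adds A → {A, C, D, E, G, H}. Minimal: {G, H}⁺ = {G, H}; {D, H}⁺ = {D, H}; {D, G}⁺ = {D, G} — none reach the full schema.

CD; CH; ADE; ADG; AGH; DGH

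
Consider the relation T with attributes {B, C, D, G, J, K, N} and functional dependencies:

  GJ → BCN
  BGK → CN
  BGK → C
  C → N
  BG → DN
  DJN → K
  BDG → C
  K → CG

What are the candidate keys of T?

GJ, JK, CDJ, DJN

Attribute J never appears on the right-hand side of any dependency, so J must belong to every candidate key.
{J}⁺ = {J}, which is not all of the schema, so we must add further attributes.
{G, J}⁺: GJ→BCN adds B, C, N; BG→DN adds D; DJN→K adds K → {B, C, D, G, J, K, N}.
{J, K}⁺: K→CG adds C, G; GJ→BCN adds B, N; BG→DN adds D → {B, C, D, G, J, K, N}.
{C, D, J}⁺: C→N adds N; DJN→K adds K; K→CG adds G; GJ→BCN adds B → {B, C, D, G, J, K, N}.
{D, J, N}⁺: DJN→K adds K; K→CG adds C, G; GJ→BCN adds B → {B, C, D, G, J, K, N}.
Any other superkey contains one of these as a subset, so there are no further candidate keys.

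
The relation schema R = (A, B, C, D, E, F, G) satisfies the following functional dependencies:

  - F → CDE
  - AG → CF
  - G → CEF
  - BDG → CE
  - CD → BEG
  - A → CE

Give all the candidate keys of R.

AD, AF, AG

Attribute A never appears on the right-hand side of any dependency, so A must belong to every candidate key.
{A}⁺ = {A, C, E}, which is not all of the schema, so we must add further attributes.
{A, D}⁺: A→CE adds C, E; CD→BEG adds B, G; AG→CF adds F → {A, B, C, D, E, F, G}. Minimal: {D}⁺ = {D}; {A}⁺ = {A, C, E} — none reach the full schema.
{A, F}⁺: F→CDE adds C, D, E; CD→BEG adds B, G → {A, B, C, D, E, F, G}. Minimal: {F}⁺ = {B, C, D, E, F, G}; {A}⁺ = {A, C, E} — none reach the full schema.
{A, G}⁺: AG→CF adds C, F; G→CEF adds E; F→CDE adds D; CD→BEG adds B → {A, B, C, D, E, F, G}. Minimal: {G}⁺ = {B, C, D, E, F, G}; {A}⁺ = {A, C, E} — none reach the full schema.
Any other superkey contains one of these as a subset, so there are no further candidate keys.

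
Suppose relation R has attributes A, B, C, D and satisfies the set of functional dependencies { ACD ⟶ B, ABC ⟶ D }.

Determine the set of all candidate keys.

(A, B, C); (A, C, D)

Attributes A, C never appear on any right-hand side, so every candidate key must contain {A, C}.
{A, C}⁺ = {A, C}, which is not all of the schema, so we must add further attributes.
{A, B, C}⁺: ABC→D adds D → {A, B, C, D}.
{A, C, D}⁺: ACD→B adds B → {A, B, C, D}.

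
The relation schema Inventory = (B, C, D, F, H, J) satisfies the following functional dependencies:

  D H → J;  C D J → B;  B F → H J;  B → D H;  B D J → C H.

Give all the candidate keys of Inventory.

{B, F}; {C, D, F, H}; {C, D, F, J}

Attribute F never appears on the right-hand side of any dependency, so F must belong to every candidate key.
{F}⁺ = {F}, which is not all of the schema, so we must add further attributes.
{B, F}⁺: BF→HJ adds H, J; B→DH adds D; BDJ→CH adds C → {B, C, D, F, H, J}.
{C, D, F, H}⁺: DH→J adds J; CDJ→B adds B → {B, C, D, F, H, J}.
{C, D, F, J}⁺: CDJ→B adds B; BF→HJ adds H → {B, C, D, F, H, J}.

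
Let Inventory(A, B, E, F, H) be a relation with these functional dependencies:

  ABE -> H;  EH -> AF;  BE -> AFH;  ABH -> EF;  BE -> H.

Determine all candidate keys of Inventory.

BE, ABH

Attribute B never appears on the right-hand side of any dependency, so B must belong to every candidate key.
{B}⁺ = {B}, which is not all of the schema, so we must add further attributes.
{B, E}⁺: BE→AFH adds A, F, H → {A, B, E, F, H}. Minimal: {E}⁺ = {E}; {B}⁺ = {B} — none reach the full schema.
{A, B, H}⁺: ABH→EF adds E, F → {A, B, E, F, H}. Minimal: {B, H}⁺ = {B, H}; {A, H}⁺ = {A, H}; {A, B}⁺ = {A, B} — none reach the full schema.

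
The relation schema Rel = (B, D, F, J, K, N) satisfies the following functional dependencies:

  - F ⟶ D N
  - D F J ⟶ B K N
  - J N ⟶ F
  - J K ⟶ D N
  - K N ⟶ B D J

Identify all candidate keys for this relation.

{F, J}⁺: F→DN adds D, N; DFJ→BKN adds B, K → {B, D, F, J, K, N}.
{F, K}⁺: F→DN adds D, N; KN→BDJ adds B, J → {B, D, F, J, K, N}.
{J, K}⁺: JK→DN adds D, N; KN→BDJ adds B; JN→F adds F → {B, D, F, J, K, N}.
{J, N}⁺: JN→F adds F; F→DN adds D; DFJ→BKN adds B, K → {B, D, F, J, K, N}.
{K, N}⁺: KN→BDJ adds B, D, J; JN→F adds F → {B, D, F, J, K, N}.
Any other superkey contains one of these as a subset, so there are no further candidate keys.

FJ, FK, JK, JN, KN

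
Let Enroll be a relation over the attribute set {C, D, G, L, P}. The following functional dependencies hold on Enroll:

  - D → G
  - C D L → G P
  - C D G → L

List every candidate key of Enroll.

Attributes C, D never appear on any right-hand side, so every candidate key must contain {C, D}.
{C, D}⁺ = {C, D, G, L, P}, which is all of the schema, so {C, D} is the only candidate key.

{C, D}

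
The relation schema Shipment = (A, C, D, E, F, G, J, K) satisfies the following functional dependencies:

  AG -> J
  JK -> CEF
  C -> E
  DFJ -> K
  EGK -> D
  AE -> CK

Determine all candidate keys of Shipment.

(A, C, G); (A, E, G); (A, G, K); (A, D, F, G)

Attributes A, G never appear on any right-hand side, so every candidate key must contain {A, G}.
{A, G}⁺ = {A, G, J}, which is not all of the schema, so we must add further attributes.
{A, C, G}⁺: AG→J adds J; C→E adds E; AE→CK adds K; JK→CEF adds F; EGK→D adds D → {A, C, D, E, F, G, J, K}.
{A, E, G}⁺: AG→J adds J; AE→CK adds C, K; JK→CEF adds F; EGK→D adds D → {A, C, D, E, F, G, J, K}.
{A, G, K}⁺: AG→J adds J; JK→CEF adds C, E, F; EGK→D adds D → {A, C, D, E, F, G, J, K}.
{A, D, F, G}⁺: AG→J adds J; DFJ→K adds K; JK→CEF adds C, E → {A, C, D, E, F, G, J, K}.
Any other superkey contains one of these as a subset, so there are no further candidate keys.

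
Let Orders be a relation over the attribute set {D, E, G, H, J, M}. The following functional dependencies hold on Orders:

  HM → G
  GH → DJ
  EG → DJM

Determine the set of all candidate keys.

Attributes E, H never appear on any right-hand side, so every candidate key must contain {E, H}.
{E, H}⁺ = {E, H}, which is not all of the schema, so we must add further attributes.
{E, G, H}⁺: GH→DJ adds D, J; EG→DJM adds M → {D, E, G, H, J, M}. Minimal: {G, H}⁺ = {D, G, H, J}; {E, H}⁺ = {E, H}; {E, G}⁺ = {D, E, G, J, M} — none reach the full schema.
{E, H, M}⁺: HM→G adds G; GH→DJ adds D, J → {D, E, G, H, J, M}. Minimal: {H, M}⁺ = {D, G, H, J, M}; {E, M}⁺ = {E, M}; {E, H}⁺ = {E, H} — none reach the full schema.

{E, G, H}, {E, H, M}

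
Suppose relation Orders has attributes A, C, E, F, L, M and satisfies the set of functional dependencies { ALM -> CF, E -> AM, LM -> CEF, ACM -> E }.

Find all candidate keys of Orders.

(E, L), (L, M)

Attribute L never appears on the right-hand side of any dependency, so L must belong to every candidate key.
{L}⁺ = {L}, which is not all of the schema, so we must add further attributes.
{E, L}⁺: E→AM adds A, M; LM→CEF adds C, F → {A, C, E, F, L, M}.
{L, M}⁺: LM→CEF adds C, E, F; E→AM adds A → {A, C, E, F, L, M}.
Any other superkey contains one of these as a subset, so there are no further candidate keys.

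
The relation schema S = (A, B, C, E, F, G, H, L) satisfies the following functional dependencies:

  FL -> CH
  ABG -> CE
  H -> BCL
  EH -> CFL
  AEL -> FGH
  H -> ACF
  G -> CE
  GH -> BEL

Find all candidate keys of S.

EH, GH, AEL, AGL, EFL, FGL

{E, H}⁺: H→BCL adds B, C, L; EH→CFL adds F; H→ACF adds A; AEL→FGH adds G → {A, B, C, E, F, G, H, L}. Minimal: {H}⁺ = {A, B, C, F, H, L}; {E}⁺ = {E} — none reach the full schema.
{G, H}⁺: H→BCL adds B, C, L; H→ACF adds A, F; G→CE adds E → {A, B, C, E, F, G, H, L}. Minimal: {H}⁺ = {A, B, C, F, H, L}; {G}⁺ = {C, E, G} — none reach the full schema.
{A, E, L}⁺: AEL→FGH adds F, G, H; H→ACF adds C; GH→BEL adds B → {A, B, C, E, F, G, H, L}. Minimal: {E, L}⁺ = {E, L}; {A, L}⁺ = {A, L}; {A, E}⁺ = {A, E} — none reach the full schema.
{A, G, L}⁺: G→CE adds C, E; AEL→FGH adds F, H; GH→BEL adds B → {A, B, C, E, F, G, H, L}. Minimal: {G, L}⁺ = {C, E, G, L}; {A, L}⁺ = {A, L}; {A, G}⁺ = {A, C, E, G} — none reach the full schema.
{E, F, L}⁺: FL→CH adds C, H; H→BCL adds B; H→ACF adds A; AEL→FGH adds G → {A, B, C, E, F, G, H, L}. Minimal: {F, L}⁺ = {A, B, C, F, H, L}; {E, L}⁺ = {E, L}; {E, F}⁺ = {E, F} — none reach the full schema.
{F, G, L}⁺: FL→CH adds C, H; H→BCL adds B; H→ACF adds A; G→CE adds E → {A, B, C, E, F, G, H, L}. Minimal: {G, L}⁺ = {C, E, G, L}; {F, L}⁺ = {A, B, C, F, H, L}; {F, G}⁺ = {C, E, F, G} — none reach the full schema.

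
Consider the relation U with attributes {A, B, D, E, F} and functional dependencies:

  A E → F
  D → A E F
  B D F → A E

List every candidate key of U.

Attributes B, D never appear on any right-hand side, so every candidate key must contain {B, D}.
{B, D}⁺ = {A, B, D, E, F}, which is all of the schema, so {B, D} is the only candidate key.

(B, D)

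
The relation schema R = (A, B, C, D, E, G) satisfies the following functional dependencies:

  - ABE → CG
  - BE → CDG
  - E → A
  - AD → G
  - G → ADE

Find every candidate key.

Attribute B never appears on the right-hand side of any dependency, so B must belong to every candidate key.
{B}⁺ = {B}, which is not all of the schema, so we must add further attributes.
{B, E}⁺: BE→CDG adds C, D, G; E→A adds A → {A, B, C, D, E, G}. Minimal: {E}⁺ = {A, E}; {B}⁺ = {B} — none reach the full schema.
{B, G}⁺: G→ADE adds A, D, E; ABE→CG adds C → {A, B, C, D, E, G}. Minimal: {G}⁺ = {A, D, E, G}; {B}⁺ = {B} — none reach the full schema.
{A, B, D}⁺: AD→G adds G; G→ADE adds E; ABE→CG adds C → {A, B, C, D, E, G}. Minimal: {B, D}⁺ = {B, D}; {A, D}⁺ = {A, D, E, G}; {A, B}⁺ = {A, B} — none reach the full schema.

{B, E}; {B, G}; {A, B, D}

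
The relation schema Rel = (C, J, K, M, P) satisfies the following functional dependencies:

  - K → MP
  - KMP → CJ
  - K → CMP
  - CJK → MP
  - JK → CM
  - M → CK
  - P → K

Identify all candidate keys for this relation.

{K}⁺: K→MP adds M, P; KMP→CJ adds C, J → {C, J, K, M, P}.
{M}⁺: M→CK adds C, K; K→MP adds P; KMP→CJ adds J → {C, J, K, M, P}.
{P}⁺: P→K adds K; K→MP adds M; KMP→CJ adds C, J → {C, J, K, M, P}.

{K}, {M}, {P}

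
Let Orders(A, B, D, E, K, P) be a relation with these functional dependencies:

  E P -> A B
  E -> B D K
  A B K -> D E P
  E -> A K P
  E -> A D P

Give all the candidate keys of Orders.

{E}⁺: E→BDK adds B, D, K; E→AKP adds A, P → {A, B, D, E, K, P}.
{A, B, K}⁺: ABK→DEP adds D, E, P → {A, B, D, E, K, P}. Minimal: {B, K}⁺ = {B, K}; {A, K}⁺ = {A, K}; {A, B}⁺ = {A, B} — none reach the full schema.
Any other superkey contains one of these as a subset, so there are no further candidate keys.

{E}; {A, B, K}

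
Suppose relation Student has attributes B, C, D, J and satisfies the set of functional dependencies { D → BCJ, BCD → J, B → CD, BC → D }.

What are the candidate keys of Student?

{B}; {D}

{B}⁺: B→CD adds C, D; D→BCJ adds J → {B, C, D, J}.
{D}⁺: D→BCJ adds B, C, J → {B, C, D, J}.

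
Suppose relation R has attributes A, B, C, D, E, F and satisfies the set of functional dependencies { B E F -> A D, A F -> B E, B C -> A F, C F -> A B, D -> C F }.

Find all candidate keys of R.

{D}⁺: D→CF adds C, F; CF→AB adds A, B; AF→BE adds E → {A, B, C, D, E, F}.
{A, F}⁺: AF→BE adds B, E; BEF→AD adds D; D→CF adds C → {A, B, C, D, E, F}. Minimal: {F}⁺ = {F}; {A}⁺ = {A} — none reach the full schema.
{B, C}⁺: BC→AF adds A, F; AF→BE adds E; BEF→AD adds D → {A, B, C, D, E, F}. Minimal: {C}⁺ = {C}; {B}⁺ = {B} — none reach the full schema.
{C, F}⁺: CF→AB adds A, B; AF→BE adds E; BEF→AD adds D → {A, B, C, D, E, F}. Minimal: {F}⁺ = {F}; {C}⁺ = {C} — none reach the full schema.
{B, E, F}⁺: BEF→AD adds A, D; D→CF adds C → {A, B, C, D, E, F}. Minimal: {E, F}⁺ = {E, F}; {B, F}⁺ = {B, F}; {B, E}⁺ = {B, E} — none reach the full schema.
Any other superkey contains one of these as a subset, so there are no further candidate keys.

(D), (A, F), (B, C), (C, F), (B, E, F)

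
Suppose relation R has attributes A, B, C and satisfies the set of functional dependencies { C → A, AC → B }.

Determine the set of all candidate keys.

{C}

{C}⁺: C→A adds A; AC→B adds B → {A, B, C}.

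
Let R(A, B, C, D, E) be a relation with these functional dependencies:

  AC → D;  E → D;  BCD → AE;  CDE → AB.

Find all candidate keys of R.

Attribute C never appears on the right-hand side of any dependency, so C must belong to every candidate key.
{C}⁺ = {C}, which is not all of the schema, so we must add further attributes.
{C, E}⁺: E→D adds D; CDE→AB adds A, B → {A, B, C, D, E}.
{A, B, C}⁺: AC→D adds D; BCD→AE adds E → {A, B, C, D, E}.
{B, C, D}⁺: BCD→AE adds A, E → {A, B, C, D, E}.
Any other superkey contains one of these as a subset, so there are no further candidate keys.

(C, E), (A, B, C), (B, C, D)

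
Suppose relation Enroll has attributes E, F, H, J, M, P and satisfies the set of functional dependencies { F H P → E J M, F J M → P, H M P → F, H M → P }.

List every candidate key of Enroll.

HM; FHP

Attribute H never appears on the right-hand side of any dependency, so H must belong to every candidate key.
{H}⁺ = {H}, which is not all of the schema, so we must add further attributes.
{H, M}⁺: HM→P adds P; HMP→F adds F; FHP→EJM adds E, J → {E, F, H, J, M, P}. Minimal: {M}⁺ = {M}; {H}⁺ = {H} — none reach the full schema.
{F, H, P}⁺: FHP→EJM adds E, J, M → {E, F, H, J, M, P}. Minimal: {H, P}⁺ = {H, P}; {F, P}⁺ = {F, P}; {F, H}⁺ = {F, H} — none reach the full schema.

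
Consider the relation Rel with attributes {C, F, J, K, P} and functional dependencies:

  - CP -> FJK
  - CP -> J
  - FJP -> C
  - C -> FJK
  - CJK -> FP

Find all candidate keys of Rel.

{C}; {F, J, P}

{C}⁺: C→FJK adds F, J, K; CJK→FP adds P → {C, F, J, K, P}.
{F, J, P}⁺: FJP→C adds C; C→FJK adds K → {C, F, J, K, P}. Minimal: {J, P}⁺ = {J, P}; {F, P}⁺ = {F, P}; {F, J}⁺ = {F, J} — none reach the full schema.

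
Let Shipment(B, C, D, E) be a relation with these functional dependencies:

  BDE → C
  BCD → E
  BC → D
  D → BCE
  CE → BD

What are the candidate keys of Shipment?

{D}⁺: D→BCE adds B, C, E → {B, C, D, E}.
{B, C}⁺: BC→D adds D; D→BCE adds E → {B, C, D, E}.
{C, E}⁺: CE→BD adds B, D → {B, C, D, E}.
Any other superkey contains one of these as a subset, so there are no further candidate keys.

(D), (B, C), (C, E)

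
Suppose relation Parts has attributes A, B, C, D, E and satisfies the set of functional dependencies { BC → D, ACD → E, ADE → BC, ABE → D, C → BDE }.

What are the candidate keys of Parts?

{A, C}, {A, B, E}, {A, D, E}

Attribute A never appears on the right-hand side of any dependency, so A must belong to every candidate key.
{A}⁺ = {A}, which is not all of the schema, so we must add further attributes.
{A, C}⁺: C→BDE adds B, D, E → {A, B, C, D, E}.
{A, B, E}⁺: ABE→D adds D; ADE→BC adds C → {A, B, C, D, E}.
{A, D, E}⁺: ADE→BC adds B, C → {A, B, C, D, E}.
Any other superkey contains one of these as a subset, so there are no further candidate keys.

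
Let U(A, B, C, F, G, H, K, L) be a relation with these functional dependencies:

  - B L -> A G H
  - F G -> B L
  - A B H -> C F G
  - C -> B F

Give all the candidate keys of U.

{B, K, L}, {C, G, K}, {C, K, L}, {F, G, K}, {A, B, H, K}, {A, C, H, K}

Attribute K never appears on the right-hand side of any dependency, so K must belong to every candidate key.
{K}⁺ = {K}, which is not all of the schema, so we must add further attributes.
{B, K, L}⁺: BL→AGH adds A, G, H; ABH→CFG adds C, F → {A, B, C, F, G, H, K, L}.
{C, G, K}⁺: C→BF adds B, F; FG→BL adds L; BL→AGH adds A, H → {A, B, C, F, G, H, K, L}.
{C, K, L}⁺: C→BF adds B, F; BL→AGH adds A, G, H → {A, B, C, F, G, H, K, L}.
{F, G, K}⁺: FG→BL adds B, L; BL→AGH adds A, H; ABH→CFG adds C → {A, B, C, F, G, H, K, L}.
{A, B, H, K}⁺: ABH→CFG adds C, F, G; FG→BL adds L → {A, B, C, F, G, H, K, L}.
{A, C, H, K}⁺: C→BF adds B, F; ABH→CFG adds G; FG→BL adds L → {A, B, C, F, G, H, K, L}.
Any other superkey contains one of these as a subset, so there are no further candidate keys.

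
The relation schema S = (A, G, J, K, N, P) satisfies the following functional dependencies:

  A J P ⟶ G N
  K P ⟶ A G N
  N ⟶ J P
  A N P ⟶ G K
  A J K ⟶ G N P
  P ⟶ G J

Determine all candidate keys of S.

{A, N}⁺: N→JP adds J, P; ANP→GK adds G, K → {A, G, J, K, N, P}. Minimal: {N}⁺ = {G, J, N, P}; {A}⁺ = {A} — none reach the full schema.
{A, P}⁺: P→GJ adds G, J; AJP→GN adds N; ANP→GK adds K → {A, G, J, K, N, P}. Minimal: {P}⁺ = {G, J, P}; {A}⁺ = {A} — none reach the full schema.
{K, N}⁺: N→JP adds J, P; P→GJ adds G; KP→AGN adds A → {A, G, J, K, N, P}. Minimal: {N}⁺ = {G, J, N, P}; {K}⁺ = {K} — none reach the full schema.
{K, P}⁺: KP→AGN adds A, G, N; N→JP adds J → {A, G, J, K, N, P}. Minimal: {P}⁺ = {G, J, P}; {K}⁺ = {K} — none reach the full schema.
{A, J, K}⁺: AJK→GNP adds G, N, P → {A, G, J, K, N, P}. Minimal: {J, K}⁺ = {J, K}; {A, K}⁺ = {A, K}; {A, J}⁺ = {A, J} — none reach the full schema.
Any other superkey contains one of these as a subset, so there are no further candidate keys.

AN, AP, KN, KP, AJK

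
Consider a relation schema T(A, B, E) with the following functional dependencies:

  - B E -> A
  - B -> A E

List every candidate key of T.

B

Attribute B never appears on the right-hand side of any dependency, so B must belong to every candidate key.
{B}⁺ = {A, B, E}, which is all of the schema, so {B} is the only candidate key.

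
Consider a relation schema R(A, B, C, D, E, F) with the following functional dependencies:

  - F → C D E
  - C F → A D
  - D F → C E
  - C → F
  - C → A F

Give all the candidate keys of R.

Attribute B never appears on the right-hand side of any dependency, so B must belong to every candidate key.
{B}⁺ = {B}, which is not all of the schema, so we must add further attributes.
{B, C}⁺: C→F adds F; C→AF adds A; F→CDE adds D, E → {A, B, C, D, E, F}. Minimal: {C}⁺ = {A, C, D, E, F}; {B}⁺ = {B} — none reach the full schema.
{B, F}⁺: F→CDE adds C, D, E; CF→AD adds A → {A, B, C, D, E, F}. Minimal: {F}⁺ = {A, C, D, E, F}; {B}⁺ = {B} — none reach the full schema.

{B, C}, {B, F}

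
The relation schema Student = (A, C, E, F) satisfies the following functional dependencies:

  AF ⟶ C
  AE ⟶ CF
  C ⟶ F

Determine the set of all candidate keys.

Attributes A, E never appear on any right-hand side, so every candidate key must contain {A, E}.
{A, E}⁺ = {A, C, E, F}, which is all of the schema, so {A, E} is the only candidate key.

{A, E}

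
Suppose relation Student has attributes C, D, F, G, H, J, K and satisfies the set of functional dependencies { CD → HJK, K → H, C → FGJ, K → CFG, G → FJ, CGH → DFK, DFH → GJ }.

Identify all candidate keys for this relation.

(K), (C, D), (C, H)

{K}⁺: K→H adds H; K→CFG adds C, F, G; G→FJ adds J; CGH→DFK adds D → {C, D, F, G, H, J, K}.
{C, D}⁺: CD→HJK adds H, J, K; C→FGJ adds F, G → {C, D, F, G, H, J, K}.
{C, H}⁺: C→FGJ adds F, G, J; CGH→DFK adds D, K → {C, D, F, G, H, J, K}.
Any other superkey contains one of these as a subset, so there are no further candidate keys.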